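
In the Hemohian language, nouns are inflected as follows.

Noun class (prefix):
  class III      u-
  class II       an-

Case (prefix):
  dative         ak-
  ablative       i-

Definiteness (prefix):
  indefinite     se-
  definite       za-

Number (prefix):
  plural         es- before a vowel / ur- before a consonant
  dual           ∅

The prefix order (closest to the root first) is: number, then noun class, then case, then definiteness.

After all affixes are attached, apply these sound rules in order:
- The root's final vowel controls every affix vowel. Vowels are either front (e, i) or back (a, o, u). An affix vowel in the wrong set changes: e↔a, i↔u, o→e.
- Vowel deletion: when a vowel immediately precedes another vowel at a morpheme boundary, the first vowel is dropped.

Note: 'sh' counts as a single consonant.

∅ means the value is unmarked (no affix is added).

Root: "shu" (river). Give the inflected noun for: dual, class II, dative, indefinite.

number = dual: zero marking, form stays shu.
Attach noun class class II an- → anshu.
Attach case dative ak- → akanshu.
Attach definiteness indefinite se- → seakanshu.
Apply vowel harmony: seakanshu → saakanshu.
Apply vowel deletion: saakanshu → sakanshu.

sakanshu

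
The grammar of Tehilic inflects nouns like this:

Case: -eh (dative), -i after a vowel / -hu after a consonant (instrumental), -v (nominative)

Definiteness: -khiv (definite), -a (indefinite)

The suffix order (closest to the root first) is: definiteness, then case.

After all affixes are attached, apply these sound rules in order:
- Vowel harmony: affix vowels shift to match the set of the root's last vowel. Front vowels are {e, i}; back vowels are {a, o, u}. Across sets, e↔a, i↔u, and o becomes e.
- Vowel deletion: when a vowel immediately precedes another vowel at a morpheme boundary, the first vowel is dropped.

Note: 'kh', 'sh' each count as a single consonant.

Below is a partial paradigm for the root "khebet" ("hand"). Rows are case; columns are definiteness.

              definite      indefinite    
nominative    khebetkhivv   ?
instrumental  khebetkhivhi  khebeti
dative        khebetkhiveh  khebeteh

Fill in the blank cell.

khebetev

Attach definiteness indefinite -a → khebeta.
Attach case nominative -v → khebetav.
Apply vowel harmony: khebetav → khebetev.
Vowel deletion: no change.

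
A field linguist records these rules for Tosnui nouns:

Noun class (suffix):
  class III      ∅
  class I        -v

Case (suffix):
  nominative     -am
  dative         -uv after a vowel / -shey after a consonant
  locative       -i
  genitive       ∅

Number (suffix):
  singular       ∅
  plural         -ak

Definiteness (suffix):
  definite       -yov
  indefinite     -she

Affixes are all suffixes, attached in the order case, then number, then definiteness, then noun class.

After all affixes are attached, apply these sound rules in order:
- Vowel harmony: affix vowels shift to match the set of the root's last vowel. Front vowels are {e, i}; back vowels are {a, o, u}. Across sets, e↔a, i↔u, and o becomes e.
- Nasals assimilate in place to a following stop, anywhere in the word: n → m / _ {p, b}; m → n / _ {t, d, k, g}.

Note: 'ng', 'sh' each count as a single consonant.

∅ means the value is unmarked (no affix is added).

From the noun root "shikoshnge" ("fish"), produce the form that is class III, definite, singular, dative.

shikoshngeivyev

Attach case dative -uv (after vowel 'e') → shikoshngeuv.
number = singular: zero marking, form stays shikoshngeuv.
Attach definiteness definite -yov → shikoshngeuvyov.
noun class = class III: zero marking, form stays shikoshngeuvyov.
Apply vowel harmony: shikoshngeuvyov → shikoshngeivyev.
Nasal assimilation: no change.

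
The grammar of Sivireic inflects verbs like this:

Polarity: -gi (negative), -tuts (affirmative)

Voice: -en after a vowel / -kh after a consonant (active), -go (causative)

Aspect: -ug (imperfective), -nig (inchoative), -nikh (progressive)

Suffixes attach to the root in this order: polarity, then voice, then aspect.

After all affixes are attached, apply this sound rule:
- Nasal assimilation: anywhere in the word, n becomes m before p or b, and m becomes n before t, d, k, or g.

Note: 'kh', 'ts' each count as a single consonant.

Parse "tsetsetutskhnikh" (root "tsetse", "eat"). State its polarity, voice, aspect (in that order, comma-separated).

affirmative, active, progressive

Segment: tsetse-tuts-kh-nikh.
polarity: -tuts → affirmative.
voice: -en/kh → active.
aspect: -nikh → progressive.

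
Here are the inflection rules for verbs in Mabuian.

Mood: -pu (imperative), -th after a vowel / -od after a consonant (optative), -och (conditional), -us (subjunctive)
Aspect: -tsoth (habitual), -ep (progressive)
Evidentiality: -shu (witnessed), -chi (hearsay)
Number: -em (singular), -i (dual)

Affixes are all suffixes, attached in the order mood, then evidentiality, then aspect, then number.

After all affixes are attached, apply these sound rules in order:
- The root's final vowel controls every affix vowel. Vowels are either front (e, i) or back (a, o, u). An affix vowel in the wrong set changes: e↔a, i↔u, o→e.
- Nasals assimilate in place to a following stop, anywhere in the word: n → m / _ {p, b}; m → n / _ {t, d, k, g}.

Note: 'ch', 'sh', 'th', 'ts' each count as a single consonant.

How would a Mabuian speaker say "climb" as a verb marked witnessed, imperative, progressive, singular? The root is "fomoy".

fomoypushuapam

Attach mood imperative -pu → fomoypu.
Attach evidentiality witnessed -shu → fomoypushu.
Attach aspect progressive -ep → fomoypushuep.
Attach number singular -em → fomoypushuepem.
Apply vowel harmony: fomoypushuepem → fomoypushuapam.
Nasal assimilation: no change.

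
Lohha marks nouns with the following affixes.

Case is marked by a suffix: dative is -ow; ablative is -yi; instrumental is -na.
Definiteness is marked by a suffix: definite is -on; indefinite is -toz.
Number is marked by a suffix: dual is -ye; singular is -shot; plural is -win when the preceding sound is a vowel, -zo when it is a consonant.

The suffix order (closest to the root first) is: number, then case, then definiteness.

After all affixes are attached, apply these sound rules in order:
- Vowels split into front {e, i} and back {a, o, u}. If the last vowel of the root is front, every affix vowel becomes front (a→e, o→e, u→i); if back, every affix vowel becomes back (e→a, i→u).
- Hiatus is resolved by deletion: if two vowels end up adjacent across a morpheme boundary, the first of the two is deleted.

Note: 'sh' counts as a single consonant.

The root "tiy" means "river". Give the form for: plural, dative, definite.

Attach number plural -zo (after consonant 'y') → tiyzo.
Attach case dative -ow → tiyzoow.
Attach definiteness definite -on → tiyzoowon.
Apply vowel harmony: tiyzoowon → tiyzeewen.
Apply vowel deletion: tiyzeewen → tiyzewen.

tiyzewen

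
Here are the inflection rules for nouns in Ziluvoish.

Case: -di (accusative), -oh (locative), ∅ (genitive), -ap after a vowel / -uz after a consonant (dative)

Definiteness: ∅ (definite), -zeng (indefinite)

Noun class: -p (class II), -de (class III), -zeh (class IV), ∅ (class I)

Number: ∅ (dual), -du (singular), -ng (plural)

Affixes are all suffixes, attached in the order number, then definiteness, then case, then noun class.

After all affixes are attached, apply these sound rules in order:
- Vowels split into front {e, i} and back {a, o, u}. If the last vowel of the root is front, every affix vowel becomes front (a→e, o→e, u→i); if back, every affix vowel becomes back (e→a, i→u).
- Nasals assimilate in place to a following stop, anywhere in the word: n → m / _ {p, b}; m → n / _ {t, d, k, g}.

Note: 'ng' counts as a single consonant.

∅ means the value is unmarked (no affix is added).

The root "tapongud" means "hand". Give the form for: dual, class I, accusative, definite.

taponguddu

number = dual: zero marking, form stays tapongud.
definiteness = definite: zero marking, form stays tapongud.
Attach case accusative -di → taponguddi.
noun class = class I: zero marking, form stays taponguddi.
Apply vowel harmony: taponguddi → taponguddu.
Nasal assimilation: no change.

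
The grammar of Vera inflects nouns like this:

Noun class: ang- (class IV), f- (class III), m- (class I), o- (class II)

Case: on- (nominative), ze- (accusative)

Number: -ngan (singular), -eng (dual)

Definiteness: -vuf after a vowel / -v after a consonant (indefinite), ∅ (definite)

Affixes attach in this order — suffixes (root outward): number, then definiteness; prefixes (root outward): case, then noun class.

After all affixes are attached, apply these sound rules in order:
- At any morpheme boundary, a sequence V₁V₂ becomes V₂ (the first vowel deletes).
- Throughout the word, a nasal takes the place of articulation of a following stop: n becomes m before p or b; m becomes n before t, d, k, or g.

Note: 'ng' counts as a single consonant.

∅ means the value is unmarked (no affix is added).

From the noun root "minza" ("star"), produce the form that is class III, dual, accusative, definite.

fzeminzeng

Attach case accusative ze- → zeminza.
Attach noun class class III f- → fzeminza.
Attach number dual -eng → fzeminzaeng.
definiteness = definite: zero marking, form stays fzeminzaeng.
Apply vowel deletion: fzeminzaeng → fzeminzeng.
Nasal assimilation: no change.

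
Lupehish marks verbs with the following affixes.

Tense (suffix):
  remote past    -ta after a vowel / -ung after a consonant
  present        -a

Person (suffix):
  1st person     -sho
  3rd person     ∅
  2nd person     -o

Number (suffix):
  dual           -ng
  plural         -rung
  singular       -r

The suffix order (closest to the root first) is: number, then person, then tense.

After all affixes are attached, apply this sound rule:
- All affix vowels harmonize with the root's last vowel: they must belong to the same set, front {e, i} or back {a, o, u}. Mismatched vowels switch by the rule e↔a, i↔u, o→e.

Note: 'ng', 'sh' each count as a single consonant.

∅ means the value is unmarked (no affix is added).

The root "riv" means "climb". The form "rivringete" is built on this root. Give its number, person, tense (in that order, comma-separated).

Segment: riv-rung-o-ta.
number: -rung → plural.
person: -o → 2nd person.
tense: -ta/ung → remote past.

plural, 2nd person, remote past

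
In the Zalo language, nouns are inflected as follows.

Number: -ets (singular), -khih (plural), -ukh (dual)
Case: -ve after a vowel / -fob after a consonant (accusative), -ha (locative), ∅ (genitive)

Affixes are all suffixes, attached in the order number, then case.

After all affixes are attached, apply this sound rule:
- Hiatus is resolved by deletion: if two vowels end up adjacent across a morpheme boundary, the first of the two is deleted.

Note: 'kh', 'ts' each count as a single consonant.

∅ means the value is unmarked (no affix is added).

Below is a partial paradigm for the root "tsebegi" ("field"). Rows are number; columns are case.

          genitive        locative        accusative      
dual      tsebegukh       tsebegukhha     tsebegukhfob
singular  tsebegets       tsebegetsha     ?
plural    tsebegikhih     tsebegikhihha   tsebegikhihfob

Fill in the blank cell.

tsebegetsfob

Attach number singular -ets → tsebegiets.
Attach case accusative -fob (after consonant 'ts') → tsebegietsfob.
Apply vowel deletion: tsebegietsfob → tsebegetsfob.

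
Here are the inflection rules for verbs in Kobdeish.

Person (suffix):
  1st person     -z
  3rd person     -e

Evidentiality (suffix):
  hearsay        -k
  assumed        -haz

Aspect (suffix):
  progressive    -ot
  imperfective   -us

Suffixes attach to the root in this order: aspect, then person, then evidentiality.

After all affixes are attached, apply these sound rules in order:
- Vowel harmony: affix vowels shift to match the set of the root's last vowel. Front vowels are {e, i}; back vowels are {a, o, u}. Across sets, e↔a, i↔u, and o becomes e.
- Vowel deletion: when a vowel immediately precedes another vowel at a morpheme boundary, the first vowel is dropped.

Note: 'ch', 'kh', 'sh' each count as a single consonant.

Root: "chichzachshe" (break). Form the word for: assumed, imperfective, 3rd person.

chichzachshisehez

Attach aspect imperfective -us → chichzachsheus.
Attach person 3rd person -e → chichzachsheuse.
Attach evidentiality assumed -haz → chichzachsheusehaz.
Apply vowel harmony: chichzachsheusehaz → chichzachsheisehez.
Apply vowel deletion: chichzachsheisehez → chichzachshisehez.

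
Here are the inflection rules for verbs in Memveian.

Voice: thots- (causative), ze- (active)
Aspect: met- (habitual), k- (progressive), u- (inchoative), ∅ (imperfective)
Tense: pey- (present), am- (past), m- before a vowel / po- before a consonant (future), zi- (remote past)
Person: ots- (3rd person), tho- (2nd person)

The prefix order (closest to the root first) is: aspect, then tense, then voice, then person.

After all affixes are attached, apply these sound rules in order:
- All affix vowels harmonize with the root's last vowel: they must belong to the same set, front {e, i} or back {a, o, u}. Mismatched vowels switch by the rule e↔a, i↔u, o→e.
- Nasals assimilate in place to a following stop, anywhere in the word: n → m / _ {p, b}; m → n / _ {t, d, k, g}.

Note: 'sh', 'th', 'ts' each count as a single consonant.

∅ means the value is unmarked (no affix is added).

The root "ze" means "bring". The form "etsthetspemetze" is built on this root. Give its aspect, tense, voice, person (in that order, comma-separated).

Segment: ots-thots-po-met-ze.
aspect: met- → habitual.
tense: m/po- → future.
voice: thots- → causative.
person: ots- → 3rd person.

habitual, future, causative, 3rd person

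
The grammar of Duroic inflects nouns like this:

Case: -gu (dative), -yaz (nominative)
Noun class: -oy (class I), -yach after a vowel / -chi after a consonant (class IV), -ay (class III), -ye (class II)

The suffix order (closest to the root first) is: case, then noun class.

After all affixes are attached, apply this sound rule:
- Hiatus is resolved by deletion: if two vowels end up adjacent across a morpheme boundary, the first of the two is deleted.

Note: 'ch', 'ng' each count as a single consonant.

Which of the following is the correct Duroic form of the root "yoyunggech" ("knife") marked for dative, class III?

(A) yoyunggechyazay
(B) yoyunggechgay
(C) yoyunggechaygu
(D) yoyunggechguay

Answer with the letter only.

Attach case dative -gu → yoyunggechgu.
Attach noun class class III -ay → yoyunggechguay.
Apply vowel deletion: yoyunggechguay → yoyunggechgay.
So the correct form is yoyunggechgay, option (B).
(C) yoyunggechaygu is wrong: it has the affixes in the wrong order.
(A) yoyunggechyazay is wrong: it uses nominative instead of dative for case.
(D) yoyunggechguay is wrong: it fails to apply the sound rule(s).

B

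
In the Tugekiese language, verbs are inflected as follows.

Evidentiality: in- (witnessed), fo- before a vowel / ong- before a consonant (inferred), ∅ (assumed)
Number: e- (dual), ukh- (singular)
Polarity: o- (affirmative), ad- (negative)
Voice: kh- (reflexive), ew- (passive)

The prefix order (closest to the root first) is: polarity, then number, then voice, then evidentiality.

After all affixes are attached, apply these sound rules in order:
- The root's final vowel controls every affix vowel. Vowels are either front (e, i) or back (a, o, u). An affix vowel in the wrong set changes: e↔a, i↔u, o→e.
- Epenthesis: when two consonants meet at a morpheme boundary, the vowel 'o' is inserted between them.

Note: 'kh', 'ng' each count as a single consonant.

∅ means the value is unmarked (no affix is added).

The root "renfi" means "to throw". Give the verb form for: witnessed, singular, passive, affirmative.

inewikherenfi

Attach polarity affirmative o- → orenfi.
Attach number singular ukh- → ukhorenfi.
Attach voice passive ew- → ewukhorenfi.
Attach evidentiality witnessed in- → inewukhorenfi.
Apply vowel harmony: inewukhorenfi → inewikherenfi.
Epenthesis: no change.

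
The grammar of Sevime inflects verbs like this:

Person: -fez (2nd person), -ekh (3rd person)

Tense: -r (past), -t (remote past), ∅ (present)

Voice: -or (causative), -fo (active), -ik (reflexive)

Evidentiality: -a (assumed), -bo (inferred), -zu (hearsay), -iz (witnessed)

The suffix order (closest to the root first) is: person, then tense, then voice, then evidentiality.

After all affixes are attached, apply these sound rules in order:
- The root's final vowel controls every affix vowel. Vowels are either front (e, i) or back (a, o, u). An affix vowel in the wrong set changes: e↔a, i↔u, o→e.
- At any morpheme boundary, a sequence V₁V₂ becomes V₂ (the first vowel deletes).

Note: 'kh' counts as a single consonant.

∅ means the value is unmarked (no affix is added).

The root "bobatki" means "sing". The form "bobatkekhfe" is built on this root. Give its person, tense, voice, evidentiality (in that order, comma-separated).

3rd person, present, active, assumed

Segment: bobatki-ekh-fo-a.
person: -ekh → 3rd person.
tense: ∅ → present.
voice: -fo → active.
evidentiality: -a → assumed.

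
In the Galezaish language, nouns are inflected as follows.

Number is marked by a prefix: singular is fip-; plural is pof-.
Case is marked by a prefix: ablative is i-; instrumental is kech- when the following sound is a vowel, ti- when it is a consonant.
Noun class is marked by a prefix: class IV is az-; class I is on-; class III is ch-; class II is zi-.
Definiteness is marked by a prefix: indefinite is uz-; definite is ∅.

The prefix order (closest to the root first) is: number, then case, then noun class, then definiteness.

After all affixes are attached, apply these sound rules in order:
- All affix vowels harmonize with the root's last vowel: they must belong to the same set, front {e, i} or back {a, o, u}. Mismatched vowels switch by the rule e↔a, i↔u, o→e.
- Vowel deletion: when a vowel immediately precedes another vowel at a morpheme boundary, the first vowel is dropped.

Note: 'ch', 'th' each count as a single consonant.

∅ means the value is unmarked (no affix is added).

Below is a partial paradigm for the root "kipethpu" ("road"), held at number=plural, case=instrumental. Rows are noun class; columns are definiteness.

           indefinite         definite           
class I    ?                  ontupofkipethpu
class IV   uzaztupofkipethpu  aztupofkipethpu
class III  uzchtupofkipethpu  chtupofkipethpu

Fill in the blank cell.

Attach number plural pof- → pofkipethpu.
Attach case instrumental ti- (before consonant 'p') → tipofkipethpu.
Attach noun class class I on- → ontipofkipethpu.
Attach definiteness indefinite uz- → uzontipofkipethpu.
Apply vowel harmony: uzontipofkipethpu → uzontupofkipethpu.
Vowel deletion: no change.

uzontupofkipethpu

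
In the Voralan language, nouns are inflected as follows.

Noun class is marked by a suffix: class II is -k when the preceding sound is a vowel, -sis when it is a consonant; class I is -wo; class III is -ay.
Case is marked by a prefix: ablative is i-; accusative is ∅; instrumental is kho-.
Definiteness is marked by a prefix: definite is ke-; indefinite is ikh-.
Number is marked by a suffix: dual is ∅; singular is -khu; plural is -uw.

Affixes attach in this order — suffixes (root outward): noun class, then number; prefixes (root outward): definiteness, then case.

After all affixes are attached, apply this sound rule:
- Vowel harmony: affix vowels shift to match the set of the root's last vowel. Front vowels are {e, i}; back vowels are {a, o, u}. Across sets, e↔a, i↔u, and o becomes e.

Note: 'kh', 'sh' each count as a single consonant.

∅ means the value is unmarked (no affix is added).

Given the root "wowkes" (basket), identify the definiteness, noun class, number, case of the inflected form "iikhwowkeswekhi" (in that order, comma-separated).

indefinite, class I, singular, ablative

Segment: i-ikh-wowkes-wo-khu.
definiteness: ikh- → indefinite.
noun class: -wo → class I.
number: -khu → singular.
case: i- → ablative.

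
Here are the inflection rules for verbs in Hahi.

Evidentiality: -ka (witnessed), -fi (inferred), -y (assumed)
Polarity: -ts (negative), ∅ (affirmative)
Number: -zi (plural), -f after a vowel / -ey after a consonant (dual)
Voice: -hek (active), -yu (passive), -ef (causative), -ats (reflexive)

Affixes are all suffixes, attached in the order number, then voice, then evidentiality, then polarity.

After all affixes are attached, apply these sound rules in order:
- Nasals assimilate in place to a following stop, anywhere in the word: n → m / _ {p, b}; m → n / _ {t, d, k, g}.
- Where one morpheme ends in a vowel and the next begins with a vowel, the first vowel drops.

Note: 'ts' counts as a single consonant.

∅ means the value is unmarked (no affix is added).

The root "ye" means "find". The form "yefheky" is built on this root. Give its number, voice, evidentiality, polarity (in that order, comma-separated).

dual, active, assumed, affirmative

Segment: ye-f-hek-y.
number: -f/ey → dual.
voice: -hek → active.
evidentiality: -y → assumed.
polarity: ∅ → affirmative.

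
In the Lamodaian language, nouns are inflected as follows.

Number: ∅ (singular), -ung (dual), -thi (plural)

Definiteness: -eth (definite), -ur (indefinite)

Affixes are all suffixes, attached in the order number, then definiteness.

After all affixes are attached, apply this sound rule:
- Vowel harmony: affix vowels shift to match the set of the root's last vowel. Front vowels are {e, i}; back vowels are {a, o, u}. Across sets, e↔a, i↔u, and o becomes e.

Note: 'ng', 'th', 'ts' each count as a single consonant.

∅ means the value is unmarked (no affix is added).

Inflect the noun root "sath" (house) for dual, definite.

Attach number dual -ung → sathung.
Attach definiteness definite -eth → sathungeth.
Apply vowel harmony: sathungeth → sathungath.

sathungath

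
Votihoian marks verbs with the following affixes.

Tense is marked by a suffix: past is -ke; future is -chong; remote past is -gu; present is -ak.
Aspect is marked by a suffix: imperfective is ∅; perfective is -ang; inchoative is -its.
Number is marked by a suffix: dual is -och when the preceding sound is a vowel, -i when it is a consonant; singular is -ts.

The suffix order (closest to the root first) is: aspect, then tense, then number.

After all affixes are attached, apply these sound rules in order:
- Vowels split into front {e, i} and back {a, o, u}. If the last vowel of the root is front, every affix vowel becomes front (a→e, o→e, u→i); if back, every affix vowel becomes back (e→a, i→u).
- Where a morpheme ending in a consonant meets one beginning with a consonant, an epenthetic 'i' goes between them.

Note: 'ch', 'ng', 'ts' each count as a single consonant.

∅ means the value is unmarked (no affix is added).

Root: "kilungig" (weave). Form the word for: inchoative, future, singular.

Attach aspect inchoative -its → kilungigits.
Attach tense future -chong → kilungigitschong.
Attach number singular -ts → kilungigitschongts.
Apply vowel harmony: kilungigitschongts → kilungigitschengts.
Apply epenthesis: kilungigitschengts → kilungigitsichengits.

kilungigitsichengits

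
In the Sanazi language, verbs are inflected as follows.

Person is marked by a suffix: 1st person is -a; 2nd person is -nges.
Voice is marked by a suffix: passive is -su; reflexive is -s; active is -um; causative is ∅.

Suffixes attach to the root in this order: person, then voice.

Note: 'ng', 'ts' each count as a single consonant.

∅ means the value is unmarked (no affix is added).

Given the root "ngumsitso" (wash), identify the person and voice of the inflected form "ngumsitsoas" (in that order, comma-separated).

Segment: ngumsitso-a-s.
person: -a → 1st person.
voice: -s → reflexive.

1st person, reflexive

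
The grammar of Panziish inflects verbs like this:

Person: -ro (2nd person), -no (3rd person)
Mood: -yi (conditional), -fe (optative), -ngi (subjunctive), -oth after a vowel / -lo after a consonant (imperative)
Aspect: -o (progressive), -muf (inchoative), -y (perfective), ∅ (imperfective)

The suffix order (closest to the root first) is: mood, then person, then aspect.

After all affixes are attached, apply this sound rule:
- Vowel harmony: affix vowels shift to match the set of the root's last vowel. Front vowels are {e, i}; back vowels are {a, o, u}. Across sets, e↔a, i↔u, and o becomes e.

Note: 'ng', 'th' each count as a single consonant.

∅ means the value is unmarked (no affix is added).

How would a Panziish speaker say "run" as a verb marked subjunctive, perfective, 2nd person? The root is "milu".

milunguroy

Attach mood subjunctive -ngi → milungi.
Attach person 2nd person -ro → milungiro.
Attach aspect perfective -y → milungiroy.
Apply vowel harmony: milungiroy → milunguroy.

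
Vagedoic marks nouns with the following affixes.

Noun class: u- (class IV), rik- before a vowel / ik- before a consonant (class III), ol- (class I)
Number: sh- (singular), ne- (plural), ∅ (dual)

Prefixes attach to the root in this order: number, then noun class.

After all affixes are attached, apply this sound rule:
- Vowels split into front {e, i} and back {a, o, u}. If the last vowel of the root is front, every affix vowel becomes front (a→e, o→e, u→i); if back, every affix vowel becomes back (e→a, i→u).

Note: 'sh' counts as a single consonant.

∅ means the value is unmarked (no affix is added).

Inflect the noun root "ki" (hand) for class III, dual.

ikki

number = dual: zero marking, form stays ki.
Attach noun class class III ik- (before consonant 'k') → ikki.
Vowel harmony: no change.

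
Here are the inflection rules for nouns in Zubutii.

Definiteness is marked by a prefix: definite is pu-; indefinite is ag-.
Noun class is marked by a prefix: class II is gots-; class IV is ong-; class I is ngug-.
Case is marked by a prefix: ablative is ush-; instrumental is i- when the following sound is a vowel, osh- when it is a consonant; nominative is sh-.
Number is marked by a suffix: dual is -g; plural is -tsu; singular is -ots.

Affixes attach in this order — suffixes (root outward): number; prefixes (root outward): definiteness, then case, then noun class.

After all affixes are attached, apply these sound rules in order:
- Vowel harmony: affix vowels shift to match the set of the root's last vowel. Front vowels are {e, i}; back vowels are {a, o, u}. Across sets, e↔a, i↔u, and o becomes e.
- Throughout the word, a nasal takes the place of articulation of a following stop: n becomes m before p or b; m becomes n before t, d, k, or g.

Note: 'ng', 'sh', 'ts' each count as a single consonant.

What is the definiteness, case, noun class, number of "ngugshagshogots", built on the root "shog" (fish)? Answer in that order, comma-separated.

indefinite, nominative, class I, singular

Segment: ngug-sh-ag-shog-ots.
definiteness: ag- → indefinite.
case: sh- → nominative.
noun class: ngug- → class I.
number: -ots → singular.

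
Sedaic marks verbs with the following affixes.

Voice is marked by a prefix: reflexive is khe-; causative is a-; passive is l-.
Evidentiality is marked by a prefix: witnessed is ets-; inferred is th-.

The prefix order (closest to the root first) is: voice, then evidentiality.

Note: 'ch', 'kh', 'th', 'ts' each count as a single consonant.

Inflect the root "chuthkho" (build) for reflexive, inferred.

thkhechuthkho

Attach voice reflexive khe- → khechuthkho.
Attach evidentiality inferred th- → thkhechuthkho.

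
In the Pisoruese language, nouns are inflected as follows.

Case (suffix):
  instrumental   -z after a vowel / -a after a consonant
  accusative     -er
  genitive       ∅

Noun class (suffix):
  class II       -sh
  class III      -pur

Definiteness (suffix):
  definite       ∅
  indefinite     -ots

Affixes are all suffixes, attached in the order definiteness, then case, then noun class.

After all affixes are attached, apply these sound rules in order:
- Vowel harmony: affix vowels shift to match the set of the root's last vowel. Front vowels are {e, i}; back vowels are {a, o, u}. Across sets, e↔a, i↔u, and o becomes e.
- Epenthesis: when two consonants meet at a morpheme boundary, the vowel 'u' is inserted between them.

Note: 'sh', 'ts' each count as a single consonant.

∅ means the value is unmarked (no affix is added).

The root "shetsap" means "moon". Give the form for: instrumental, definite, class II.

definiteness = definite: zero marking, form stays shetsap.
Attach case instrumental -a (after consonant 'p') → shetsapa.
Attach noun class class II -sh → shetsapash.
Vowel harmony: no change.
Epenthesis: no change.

shetsapash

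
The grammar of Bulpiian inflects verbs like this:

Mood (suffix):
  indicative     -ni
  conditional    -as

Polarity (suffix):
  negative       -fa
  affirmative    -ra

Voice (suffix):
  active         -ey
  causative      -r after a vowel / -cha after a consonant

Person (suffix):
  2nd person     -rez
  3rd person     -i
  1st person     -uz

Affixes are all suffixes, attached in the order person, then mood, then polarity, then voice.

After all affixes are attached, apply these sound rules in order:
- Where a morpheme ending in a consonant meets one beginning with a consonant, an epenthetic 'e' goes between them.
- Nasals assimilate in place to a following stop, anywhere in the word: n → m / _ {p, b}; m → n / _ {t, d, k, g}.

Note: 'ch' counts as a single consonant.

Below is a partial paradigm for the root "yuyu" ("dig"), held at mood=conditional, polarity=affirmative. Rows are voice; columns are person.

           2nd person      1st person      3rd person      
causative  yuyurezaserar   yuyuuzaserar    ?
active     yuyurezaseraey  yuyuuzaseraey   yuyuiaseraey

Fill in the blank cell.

Attach person 3rd person -i → yuyui.
Attach mood conditional -as → yuyuias.
Attach polarity affirmative -ra → yuyuiasra.
Attach voice causative -r (after vowel 'a') → yuyuiasrar.
Apply epenthesis: yuyuiasrar → yuyuiaserar.
Nasal assimilation: no change.

yuyuiaserar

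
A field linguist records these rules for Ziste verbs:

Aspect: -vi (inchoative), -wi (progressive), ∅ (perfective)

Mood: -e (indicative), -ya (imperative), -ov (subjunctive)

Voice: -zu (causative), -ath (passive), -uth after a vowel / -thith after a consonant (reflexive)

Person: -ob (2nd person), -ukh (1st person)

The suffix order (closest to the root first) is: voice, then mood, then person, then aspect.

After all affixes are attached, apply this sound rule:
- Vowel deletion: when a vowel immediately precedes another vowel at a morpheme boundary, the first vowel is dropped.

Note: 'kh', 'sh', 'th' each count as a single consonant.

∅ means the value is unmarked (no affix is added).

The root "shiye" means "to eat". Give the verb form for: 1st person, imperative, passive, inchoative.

shiyathyukhvi

Attach voice passive -ath → shiyeath.
Attach mood imperative -ya → shiyeathya.
Attach person 1st person -ukh → shiyeathyaukh.
Attach aspect inchoative -vi → shiyeathyaukhvi.
Apply vowel deletion: shiyeathyaukhvi → shiyathyukhvi.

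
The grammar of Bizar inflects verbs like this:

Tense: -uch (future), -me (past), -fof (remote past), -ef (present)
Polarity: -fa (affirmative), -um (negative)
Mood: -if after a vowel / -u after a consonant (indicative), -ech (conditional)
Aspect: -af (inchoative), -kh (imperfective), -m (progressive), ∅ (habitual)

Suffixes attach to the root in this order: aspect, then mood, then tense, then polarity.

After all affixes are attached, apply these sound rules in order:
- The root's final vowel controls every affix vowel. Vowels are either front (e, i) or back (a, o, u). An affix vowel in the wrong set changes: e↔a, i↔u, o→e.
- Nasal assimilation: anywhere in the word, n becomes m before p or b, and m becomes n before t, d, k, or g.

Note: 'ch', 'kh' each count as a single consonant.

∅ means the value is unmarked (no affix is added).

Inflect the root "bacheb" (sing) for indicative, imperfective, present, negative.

bachebkhiefim

Attach aspect imperfective -kh → bachebkh.
Attach mood indicative -u (after consonant 'kh') → bachebkhu.
Attach tense present -ef → bachebkhuef.
Attach polarity negative -um → bachebkhuefum.
Apply vowel harmony: bachebkhuefum → bachebkhiefim.
Nasal assimilation: no change.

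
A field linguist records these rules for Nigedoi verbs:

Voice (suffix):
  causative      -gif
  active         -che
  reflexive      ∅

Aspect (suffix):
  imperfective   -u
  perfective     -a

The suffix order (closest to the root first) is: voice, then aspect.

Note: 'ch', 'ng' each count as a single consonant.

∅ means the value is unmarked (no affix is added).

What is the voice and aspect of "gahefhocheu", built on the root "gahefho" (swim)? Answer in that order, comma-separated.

Segment: gahefho-che-u.
voice: -che → active.
aspect: -u → imperfective.

active, imperfective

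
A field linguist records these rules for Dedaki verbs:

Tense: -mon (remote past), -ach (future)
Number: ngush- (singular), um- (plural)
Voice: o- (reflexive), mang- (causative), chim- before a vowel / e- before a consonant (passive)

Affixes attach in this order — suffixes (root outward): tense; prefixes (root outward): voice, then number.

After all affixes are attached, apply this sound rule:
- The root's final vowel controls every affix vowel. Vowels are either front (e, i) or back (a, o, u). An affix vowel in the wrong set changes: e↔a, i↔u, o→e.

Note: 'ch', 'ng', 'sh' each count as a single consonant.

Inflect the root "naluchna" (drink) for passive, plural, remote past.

umanaluchnamon

Attach tense remote past -mon → naluchnamon.
Attach voice passive e- (before consonant 'n') → enaluchnamon.
Attach number plural um- → umenaluchnamon.
Apply vowel harmony: umenaluchnamon → umanaluchnamon.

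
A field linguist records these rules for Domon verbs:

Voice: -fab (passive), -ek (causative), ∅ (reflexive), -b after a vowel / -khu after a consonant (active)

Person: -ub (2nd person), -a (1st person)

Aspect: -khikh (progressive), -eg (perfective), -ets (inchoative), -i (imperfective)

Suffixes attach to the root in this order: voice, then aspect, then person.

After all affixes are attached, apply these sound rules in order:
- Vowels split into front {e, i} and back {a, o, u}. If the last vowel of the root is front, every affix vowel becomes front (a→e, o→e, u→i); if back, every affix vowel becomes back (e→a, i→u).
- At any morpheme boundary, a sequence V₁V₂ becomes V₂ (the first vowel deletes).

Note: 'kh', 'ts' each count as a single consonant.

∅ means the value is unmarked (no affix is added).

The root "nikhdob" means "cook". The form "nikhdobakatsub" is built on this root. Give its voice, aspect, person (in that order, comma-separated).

causative, inchoative, 2nd person

Segment: nikhdob-ek-ets-ub.
voice: -ek → causative.
aspect: -ets → inchoative.
person: -ub → 2nd person.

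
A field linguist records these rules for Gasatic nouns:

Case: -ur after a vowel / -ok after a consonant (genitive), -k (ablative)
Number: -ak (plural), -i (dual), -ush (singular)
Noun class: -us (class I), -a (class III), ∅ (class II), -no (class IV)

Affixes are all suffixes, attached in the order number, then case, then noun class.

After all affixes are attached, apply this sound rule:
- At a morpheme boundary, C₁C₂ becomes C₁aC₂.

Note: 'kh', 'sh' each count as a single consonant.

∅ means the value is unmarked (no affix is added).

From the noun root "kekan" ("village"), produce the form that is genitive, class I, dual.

kekaniurus

Attach number dual -i → kekani.
Attach case genitive -ur (after vowel 'i') → kekaniur.
Attach noun class class I -us → kekaniurus.
Epenthesis: no change.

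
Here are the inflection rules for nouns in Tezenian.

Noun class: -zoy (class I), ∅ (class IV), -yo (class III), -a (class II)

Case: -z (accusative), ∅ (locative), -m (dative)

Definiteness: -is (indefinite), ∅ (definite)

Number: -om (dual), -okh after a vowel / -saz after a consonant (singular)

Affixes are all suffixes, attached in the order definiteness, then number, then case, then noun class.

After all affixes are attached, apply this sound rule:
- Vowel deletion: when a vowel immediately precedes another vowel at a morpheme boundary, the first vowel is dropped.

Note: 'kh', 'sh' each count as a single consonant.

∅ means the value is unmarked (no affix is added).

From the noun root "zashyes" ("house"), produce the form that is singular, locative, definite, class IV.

zashyessaz

definiteness = definite: zero marking, form stays zashyes.
Attach number singular -saz (after consonant 's') → zashyessaz.
case = locative: zero marking, form stays zashyessaz.
noun class = class IV: zero marking, form stays zashyessaz.
Vowel deletion: no change.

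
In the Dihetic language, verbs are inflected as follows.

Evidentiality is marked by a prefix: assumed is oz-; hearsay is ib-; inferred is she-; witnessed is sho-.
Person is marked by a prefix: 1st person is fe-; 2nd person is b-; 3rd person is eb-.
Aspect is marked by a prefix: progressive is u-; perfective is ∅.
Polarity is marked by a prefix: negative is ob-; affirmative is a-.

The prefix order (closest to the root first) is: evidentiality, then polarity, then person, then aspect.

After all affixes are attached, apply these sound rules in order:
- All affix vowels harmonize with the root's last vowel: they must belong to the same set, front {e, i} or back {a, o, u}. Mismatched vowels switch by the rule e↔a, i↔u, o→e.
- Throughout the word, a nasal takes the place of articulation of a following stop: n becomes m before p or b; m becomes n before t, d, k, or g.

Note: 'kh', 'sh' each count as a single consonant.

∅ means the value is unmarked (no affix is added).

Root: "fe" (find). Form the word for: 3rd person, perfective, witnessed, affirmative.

ebeshefe

Attach evidentiality witnessed sho- → shofe.
Attach polarity affirmative a- → ashofe.
Attach person 3rd person eb- → ebashofe.
aspect = perfective: zero marking, form stays ebashofe.
Apply vowel harmony: ebashofe → ebeshefe.
Nasal assimilation: no change.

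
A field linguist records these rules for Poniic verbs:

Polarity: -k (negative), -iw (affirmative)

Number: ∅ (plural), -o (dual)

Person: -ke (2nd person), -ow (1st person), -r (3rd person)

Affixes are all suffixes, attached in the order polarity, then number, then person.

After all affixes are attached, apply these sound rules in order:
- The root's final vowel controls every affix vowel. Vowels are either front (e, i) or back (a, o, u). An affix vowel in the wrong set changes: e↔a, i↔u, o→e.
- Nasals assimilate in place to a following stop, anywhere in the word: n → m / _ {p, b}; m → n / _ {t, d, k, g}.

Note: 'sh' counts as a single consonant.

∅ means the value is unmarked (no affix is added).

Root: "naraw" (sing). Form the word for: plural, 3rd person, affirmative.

Attach polarity affirmative -iw → narawiw.
number = plural: zero marking, form stays narawiw.
Attach person 3rd person -r → narawiwr.
Apply vowel harmony: narawiwr → narawuwr.
Nasal assimilation: no change.

narawuwr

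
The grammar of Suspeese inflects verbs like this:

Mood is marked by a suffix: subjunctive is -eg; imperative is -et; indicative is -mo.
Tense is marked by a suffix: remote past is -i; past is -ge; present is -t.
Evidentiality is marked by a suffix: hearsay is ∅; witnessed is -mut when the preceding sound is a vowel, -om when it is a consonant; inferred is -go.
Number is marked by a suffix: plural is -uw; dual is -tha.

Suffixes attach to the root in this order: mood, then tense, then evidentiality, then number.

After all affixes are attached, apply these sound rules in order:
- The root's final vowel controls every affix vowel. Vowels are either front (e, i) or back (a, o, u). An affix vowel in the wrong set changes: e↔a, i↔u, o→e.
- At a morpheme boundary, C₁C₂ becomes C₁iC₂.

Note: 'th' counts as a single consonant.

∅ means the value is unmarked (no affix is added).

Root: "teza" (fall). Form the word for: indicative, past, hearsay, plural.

tezamogauw

Attach mood indicative -mo → tezamo.
Attach tense past -ge → tezamoge.
evidentiality = hearsay: zero marking, form stays tezamoge.
Attach number plural -uw → tezamogeuw.
Apply vowel harmony: tezamogeuw → tezamogauw.
Epenthesis: no change.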